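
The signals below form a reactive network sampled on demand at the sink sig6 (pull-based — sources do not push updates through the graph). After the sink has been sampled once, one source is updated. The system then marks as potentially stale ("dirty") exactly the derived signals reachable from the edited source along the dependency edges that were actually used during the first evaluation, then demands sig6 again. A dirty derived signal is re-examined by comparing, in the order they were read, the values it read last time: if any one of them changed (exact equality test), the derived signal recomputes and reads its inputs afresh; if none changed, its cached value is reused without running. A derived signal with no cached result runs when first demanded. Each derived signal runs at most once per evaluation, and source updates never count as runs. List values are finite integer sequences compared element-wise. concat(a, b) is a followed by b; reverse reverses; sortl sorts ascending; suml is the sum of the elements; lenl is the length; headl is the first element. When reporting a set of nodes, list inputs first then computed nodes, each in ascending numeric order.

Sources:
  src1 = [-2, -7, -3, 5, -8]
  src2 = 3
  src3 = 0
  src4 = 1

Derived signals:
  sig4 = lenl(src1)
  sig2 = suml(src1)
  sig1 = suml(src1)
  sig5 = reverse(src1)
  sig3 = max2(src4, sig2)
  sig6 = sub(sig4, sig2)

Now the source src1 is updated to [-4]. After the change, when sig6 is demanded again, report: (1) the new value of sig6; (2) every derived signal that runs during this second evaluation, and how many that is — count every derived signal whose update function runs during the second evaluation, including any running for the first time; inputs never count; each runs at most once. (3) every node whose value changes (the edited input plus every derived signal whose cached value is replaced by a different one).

Initial pass — values computed on the first demand:
  sig2 = suml([-2, -7, -3, 5, -8]) = -15
  sig4 = lenl([-2, -7, -3, 5, -8]) = 5
  sig6 = sub(5, -15) = 20

Second demand — change propagation:
  sig2: re-runs because src1 [-2, -7, -3, 5, -8]->[-4]; new result -4.
  sig4: re-runs because src1 [-2, -7, -3, 5, -8]->[-4]; new result 1.
  sig6: re-runs because sig4 5->1; sig2 -15->-4; new result 5.

sig6 now evaluates to 5.
Run set: sig2, sig4, sig6 (3 run).
Changed values: src1, sig2, sig4, sig6.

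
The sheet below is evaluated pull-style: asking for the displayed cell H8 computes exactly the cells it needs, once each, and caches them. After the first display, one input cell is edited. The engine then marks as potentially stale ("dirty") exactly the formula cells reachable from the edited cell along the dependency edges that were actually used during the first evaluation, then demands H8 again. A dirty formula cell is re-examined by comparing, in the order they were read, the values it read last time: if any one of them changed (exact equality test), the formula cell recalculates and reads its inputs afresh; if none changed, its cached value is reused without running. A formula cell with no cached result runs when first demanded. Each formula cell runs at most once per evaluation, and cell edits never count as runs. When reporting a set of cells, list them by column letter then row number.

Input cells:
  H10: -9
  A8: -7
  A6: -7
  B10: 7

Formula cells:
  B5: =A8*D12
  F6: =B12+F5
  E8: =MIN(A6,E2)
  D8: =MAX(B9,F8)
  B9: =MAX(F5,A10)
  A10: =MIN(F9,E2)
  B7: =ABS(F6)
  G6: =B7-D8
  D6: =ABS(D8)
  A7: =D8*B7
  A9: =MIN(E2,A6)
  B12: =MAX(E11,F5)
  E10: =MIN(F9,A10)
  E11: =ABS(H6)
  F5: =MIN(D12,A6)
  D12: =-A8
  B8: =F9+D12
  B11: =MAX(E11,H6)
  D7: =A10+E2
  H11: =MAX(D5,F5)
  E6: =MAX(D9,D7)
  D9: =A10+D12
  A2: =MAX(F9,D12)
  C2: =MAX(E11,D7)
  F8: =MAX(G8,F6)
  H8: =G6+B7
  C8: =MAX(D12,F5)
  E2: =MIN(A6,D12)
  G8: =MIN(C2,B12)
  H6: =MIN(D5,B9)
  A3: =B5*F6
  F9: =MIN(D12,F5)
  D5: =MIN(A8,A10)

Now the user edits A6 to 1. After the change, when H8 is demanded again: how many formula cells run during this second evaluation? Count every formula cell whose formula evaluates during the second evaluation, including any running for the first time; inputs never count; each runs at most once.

First demand of the output computes:
  D12 = -(-7) = 7
  E2 = MIN(-7, 7) = -7
  F5 = MIN(7, -7) = -7
  F9 = MIN(7, -7) = -7
  A10 = MIN(-7, -7) = -7
  B9 = MAX(-7, -7) = -7
  D5 = MIN(-7, -7) = -7
  D7 = -7 + -7 = -14
  H6 = MIN(-7, -7) = -7
  E11 = ABS(-7) = 7
  B12 = MAX(7, -7) = 7
  C2 = MAX(7, -14) = 7
  F6 = 7 + -7 = 0
  B7 = ABS(0) = 0
  G8 = MIN(7, 7) = 7
  F8 = MAX(7, 0) = 7
  D8 = MAX(-7, 7) = 7
  G6 = 0 - 7 = -7
  H8 = -7 + 0 = -7

After the edit, cleaning proceeds:
  E2: a read changed (A6 -7->1) — executes, giving 1.
  F5: a read changed (A6 -7->1) — executes, giving 1.
  F9: a read changed (F5 -7->1) — executes, giving 1.
  A10: a read changed (F9 -7->1; E2 -7->1) — executes, giving 1.
  B9: a read changed (F5 -7->1; A10 -7->1) — executes, giving 1.
  D5: a read changed (A10 -7->1) — executes, giving -7 — identical to its old value.
  D7: a read changed (A10 -7->1; E2 -7->1) — executes, giving 2.
  H6: a read changed (B9 -7->1) — executes, giving -7 — identical to its old value.
  E11: dirty, but its reads are unchanged (H6 unchanged); cached 7 stands.
  B12: a read changed (F5 -7->1) — executes, giving 7 — identical to its old value.
  C2: a read changed (D7 -14->2) — executes, giving 7 — identical to its old value.
  F6: a read changed (F5 -7->1) — executes, giving 8.
  B7: a read changed (F6 0->8) — executes, giving 8.
  G8: dirty, but its reads are unchanged (C2 unchanged, B12 unchanged); cached 7 stands.
  F8: a read changed (F6 0->8) — executes, giving 8.
  D8: a read changed (B9 -7->1; F8 7->8) — executes, giving 8.
  G6: a read changed (B7 0->8; D8 7->8) — executes, giving 0.
  H8: a read changed (G6 -7->0; B7 0->8) — executes, giving 8.

Note where the cutoff bites: E11 is checked, finds nothing changed, and keeps its cache.

16 formula cells run: A10, B7, B9, B12, C2, D5, D7, D8, E2, F5, F6, F8, F9, G6, H6, H8.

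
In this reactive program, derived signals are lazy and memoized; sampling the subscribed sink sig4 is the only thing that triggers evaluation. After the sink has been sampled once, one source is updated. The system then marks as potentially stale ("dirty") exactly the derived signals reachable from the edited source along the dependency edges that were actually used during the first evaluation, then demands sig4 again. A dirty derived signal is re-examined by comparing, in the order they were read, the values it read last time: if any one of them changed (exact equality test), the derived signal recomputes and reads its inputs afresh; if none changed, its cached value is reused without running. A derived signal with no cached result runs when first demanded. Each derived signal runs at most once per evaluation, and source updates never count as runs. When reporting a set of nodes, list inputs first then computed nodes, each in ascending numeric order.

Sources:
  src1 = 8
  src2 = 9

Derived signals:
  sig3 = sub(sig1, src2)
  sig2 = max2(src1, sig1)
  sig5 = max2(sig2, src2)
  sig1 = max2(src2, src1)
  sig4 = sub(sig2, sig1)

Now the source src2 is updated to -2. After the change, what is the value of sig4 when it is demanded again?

Demanding sig4 again yields 0.

First demand of the output computes:
  sig1 = max2(9, 8) = 9
  sig2 = max2(8, 9) = 9
  sig4 = sub(9, 9) = 0

After the edit, cleaning proceeds:
  sig1: a read changed (src2 9->-2) — executes, giving 8.
  sig2: a read changed (sig1 9->8) — executes, giving 8.
  sig4: a read changed (sig2 9->8; sig1 9->8) — executes, giving 0 — identical to its old value.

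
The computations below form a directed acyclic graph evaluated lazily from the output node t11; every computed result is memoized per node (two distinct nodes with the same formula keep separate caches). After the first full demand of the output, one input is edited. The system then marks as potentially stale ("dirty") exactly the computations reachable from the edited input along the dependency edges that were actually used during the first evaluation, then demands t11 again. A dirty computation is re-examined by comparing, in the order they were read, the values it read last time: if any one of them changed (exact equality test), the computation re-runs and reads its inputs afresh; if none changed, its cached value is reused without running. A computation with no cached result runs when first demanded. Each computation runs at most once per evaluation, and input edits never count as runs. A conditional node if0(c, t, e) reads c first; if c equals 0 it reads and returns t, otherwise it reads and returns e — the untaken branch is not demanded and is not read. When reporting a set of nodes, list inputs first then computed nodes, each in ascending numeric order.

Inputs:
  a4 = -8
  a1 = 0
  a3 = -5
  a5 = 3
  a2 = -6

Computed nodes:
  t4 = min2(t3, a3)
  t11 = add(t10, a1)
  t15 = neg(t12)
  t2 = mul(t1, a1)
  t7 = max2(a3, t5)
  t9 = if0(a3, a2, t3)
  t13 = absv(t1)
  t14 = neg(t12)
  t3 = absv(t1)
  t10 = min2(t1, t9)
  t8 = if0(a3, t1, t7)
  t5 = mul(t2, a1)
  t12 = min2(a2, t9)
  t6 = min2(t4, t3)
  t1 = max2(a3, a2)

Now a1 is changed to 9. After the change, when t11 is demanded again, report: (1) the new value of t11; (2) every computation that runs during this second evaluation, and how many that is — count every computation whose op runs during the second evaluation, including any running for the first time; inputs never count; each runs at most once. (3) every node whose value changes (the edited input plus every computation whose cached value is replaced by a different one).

First demand of the output computes:
  t1 = max2(-5, -6) = -5
  t3 = absv(-5) = 5
  t9 = if0(a3=-5 -> else branch t3) = 5
  t10 = min2(-5, 5) = -5
  t11 = add(-5, 0) = -5

After the edit, cleaning proceeds:
  t11: a read changed (a1 0->9) — executes, giving 4.

Demanding t11 again yields 4.
1 computations run: t11.
The nodes whose values change: a1, t11.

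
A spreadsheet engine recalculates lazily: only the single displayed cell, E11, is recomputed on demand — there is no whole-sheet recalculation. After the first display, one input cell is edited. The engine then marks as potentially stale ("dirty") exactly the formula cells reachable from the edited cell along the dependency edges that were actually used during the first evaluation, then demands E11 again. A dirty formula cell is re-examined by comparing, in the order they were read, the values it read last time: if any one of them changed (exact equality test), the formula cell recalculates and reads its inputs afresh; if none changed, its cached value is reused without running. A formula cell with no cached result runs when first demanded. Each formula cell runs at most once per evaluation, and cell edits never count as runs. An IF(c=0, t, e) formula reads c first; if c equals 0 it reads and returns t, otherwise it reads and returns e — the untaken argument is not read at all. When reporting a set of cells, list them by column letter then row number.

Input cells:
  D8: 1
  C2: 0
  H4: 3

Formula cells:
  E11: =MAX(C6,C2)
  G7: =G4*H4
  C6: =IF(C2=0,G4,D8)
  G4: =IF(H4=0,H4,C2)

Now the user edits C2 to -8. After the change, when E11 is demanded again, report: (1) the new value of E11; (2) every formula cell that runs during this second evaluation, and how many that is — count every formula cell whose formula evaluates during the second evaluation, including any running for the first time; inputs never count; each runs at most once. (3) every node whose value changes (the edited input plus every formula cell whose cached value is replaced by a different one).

New value of E11: 1.
Formula cells that run: C6, E11 — 2 in total.
Values that change: C2, C6, E11.
Key observation: a condition flipped, so demand moved to the other branch — G4 is never re-examined.

First evaluation (everything demanded from the output):
  G4 = IF(H4=0: H4=3 -> else branch C2) = 0
  C6 = IF(C2=0: C2=0 -> then branch G4) = 0
  E11 = MAX(0, 0) = 0

Propagation after the edit:
  G4: marked dirty but never re-examined — demand shifted away from it.
  C6: runs — C2 0->-8; result 1.
  E11: runs — C6 0->1; C2 0->-8; result 1.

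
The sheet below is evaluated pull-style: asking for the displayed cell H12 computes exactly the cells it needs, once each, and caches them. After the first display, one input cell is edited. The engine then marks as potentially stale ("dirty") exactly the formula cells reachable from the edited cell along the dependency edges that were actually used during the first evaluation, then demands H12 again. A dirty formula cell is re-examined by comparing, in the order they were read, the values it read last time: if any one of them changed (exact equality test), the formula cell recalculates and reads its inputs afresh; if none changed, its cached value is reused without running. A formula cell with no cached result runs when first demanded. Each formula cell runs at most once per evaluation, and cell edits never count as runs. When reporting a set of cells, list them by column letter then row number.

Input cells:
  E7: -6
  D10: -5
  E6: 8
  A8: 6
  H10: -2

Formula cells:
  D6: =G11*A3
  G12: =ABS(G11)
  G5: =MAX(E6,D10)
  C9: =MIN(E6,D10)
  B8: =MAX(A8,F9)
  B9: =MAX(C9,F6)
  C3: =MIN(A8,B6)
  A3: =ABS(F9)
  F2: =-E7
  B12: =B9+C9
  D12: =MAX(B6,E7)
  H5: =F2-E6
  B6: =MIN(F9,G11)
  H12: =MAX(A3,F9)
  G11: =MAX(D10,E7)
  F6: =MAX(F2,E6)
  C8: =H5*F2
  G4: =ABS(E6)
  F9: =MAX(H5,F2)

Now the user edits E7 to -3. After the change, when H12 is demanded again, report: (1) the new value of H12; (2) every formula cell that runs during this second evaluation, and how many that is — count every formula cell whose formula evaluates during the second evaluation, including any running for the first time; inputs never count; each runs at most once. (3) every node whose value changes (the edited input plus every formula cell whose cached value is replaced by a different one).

First demand of the output computes:
  F2 = -(-6) = 6
  H5 = 6 - 8 = -2
  F9 = MAX(-2, 6) = 6
  A3 = ABS(6) = 6
  H12 = MAX(6, 6) = 6

After the edit, cleaning proceeds:
  F2: a read changed (E7 -6->-3) — executes, giving 3.
  H5: a read changed (F2 6->3) — executes, giving -5.
  F9: a read changed (H5 -2->-5; F2 6->3) — executes, giving 3.
  A3: a read changed (F9 6->3) — executes, giving 3.
  H12: a read changed (A3 6->3; F9 6->3) — executes, giving 3.

Demanding H12 again yields 3.
5 formula cells run: A3, F2, F9, H5, H12.
The nodes whose values change: A3, E7, F2, F9, H5, H12.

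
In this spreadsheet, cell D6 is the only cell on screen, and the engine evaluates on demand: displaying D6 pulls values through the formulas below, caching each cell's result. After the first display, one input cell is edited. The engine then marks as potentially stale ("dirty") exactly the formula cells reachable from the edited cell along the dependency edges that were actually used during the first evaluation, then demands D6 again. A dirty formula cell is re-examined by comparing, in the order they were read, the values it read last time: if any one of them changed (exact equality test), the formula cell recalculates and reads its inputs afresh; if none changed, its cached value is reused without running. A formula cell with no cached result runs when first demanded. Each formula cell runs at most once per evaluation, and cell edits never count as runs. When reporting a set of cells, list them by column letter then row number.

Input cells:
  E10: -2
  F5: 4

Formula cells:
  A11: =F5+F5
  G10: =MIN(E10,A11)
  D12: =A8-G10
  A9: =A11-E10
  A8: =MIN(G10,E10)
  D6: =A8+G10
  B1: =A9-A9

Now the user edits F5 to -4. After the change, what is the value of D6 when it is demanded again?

D6 now evaluates to -16.

Initial pass — values computed on the first demand:
  A11 = 4 + 4 = 8
  G10 = MIN(-2, 8) = -2
  A8 = MIN(-2, -2) = -2
  D6 = -2 + -2 = -4

Second demand — change propagation:
  A11: re-runs because F5 4->-4; F5 4->-4; new result -8.
  G10: re-runs because A11 8->-8; new result -8.
  A8: re-runs because G10 -2->-8; new result -8.
  D6: re-runs because A8 -2->-8; G10 -2->-8; new result -16.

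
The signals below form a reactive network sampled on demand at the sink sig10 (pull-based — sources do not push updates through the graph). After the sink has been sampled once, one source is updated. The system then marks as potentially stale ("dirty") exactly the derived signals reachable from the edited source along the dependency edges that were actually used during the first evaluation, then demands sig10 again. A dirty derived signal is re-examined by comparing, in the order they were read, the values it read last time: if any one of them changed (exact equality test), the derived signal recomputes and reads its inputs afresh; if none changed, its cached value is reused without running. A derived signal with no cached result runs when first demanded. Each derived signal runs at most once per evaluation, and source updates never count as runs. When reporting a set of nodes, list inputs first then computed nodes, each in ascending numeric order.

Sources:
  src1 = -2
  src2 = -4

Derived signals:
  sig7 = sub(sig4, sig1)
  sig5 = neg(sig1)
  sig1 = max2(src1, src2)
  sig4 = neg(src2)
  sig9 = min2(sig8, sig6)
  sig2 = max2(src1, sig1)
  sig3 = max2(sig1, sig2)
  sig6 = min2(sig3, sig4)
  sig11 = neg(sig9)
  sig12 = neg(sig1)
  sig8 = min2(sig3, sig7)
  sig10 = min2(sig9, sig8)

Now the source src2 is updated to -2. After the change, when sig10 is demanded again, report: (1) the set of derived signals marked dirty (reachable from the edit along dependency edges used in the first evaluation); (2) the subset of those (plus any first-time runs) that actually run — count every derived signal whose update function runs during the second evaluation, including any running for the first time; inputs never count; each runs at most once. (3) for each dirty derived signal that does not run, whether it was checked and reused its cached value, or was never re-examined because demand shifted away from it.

Dirty set: sig1, sig2, sig3, sig4, sig6, sig7, sig8, sig9, sig10.
Run set: sig1, sig4, sig6, sig7, sig8 (5 run).
Re-examined without running (cache reused): sig2, sig3, sig9, sig10.
The important point: at sig2 every value read last time is unchanged, so the dirty flag clears without a run.

Initial pass — values computed on the first demand:
  sig1 = max2(-2, -4) = -2
  sig2 = max2(-2, -2) = -2
  sig3 = max2(-2, -2) = -2
  sig4 = neg(-4) = 4
  sig6 = min2(-2, 4) = -2
  sig7 = sub(4, -2) = 6
  sig8 = min2(-2, 6) = -2
  sig9 = min2(-2, -2) = -2
  sig10 = min2(-2, -2) = -2

Second demand — change propagation:
  sig1: re-runs because src2 -4->-2; new result -2 (unchanged).
  sig2: re-examined; everything it read last time is the same (src1 unchanged, sig1 unchanged) — cache -2 kept, no run.
  sig3: re-examined; everything it read last time is the same (sig1 unchanged, sig2 unchanged) — cache -2 kept, no run.
  sig4: re-runs because src2 -4->-2; new result 2.
  sig6: re-runs because sig4 4->2; new result -2 (unchanged).
  sig7: re-runs because sig4 4->2; new result 4.
  sig8: re-runs because sig7 6->4; new result -2 (unchanged).
  sig9: re-examined; everything it read last time is the same (sig8 unchanged, sig6 unchanged) — cache -2 kept, no run.
  sig10: re-examined; everything it read last time is the same (sig9 unchanged, sig8 unchanged) — cache -2 kept, no run.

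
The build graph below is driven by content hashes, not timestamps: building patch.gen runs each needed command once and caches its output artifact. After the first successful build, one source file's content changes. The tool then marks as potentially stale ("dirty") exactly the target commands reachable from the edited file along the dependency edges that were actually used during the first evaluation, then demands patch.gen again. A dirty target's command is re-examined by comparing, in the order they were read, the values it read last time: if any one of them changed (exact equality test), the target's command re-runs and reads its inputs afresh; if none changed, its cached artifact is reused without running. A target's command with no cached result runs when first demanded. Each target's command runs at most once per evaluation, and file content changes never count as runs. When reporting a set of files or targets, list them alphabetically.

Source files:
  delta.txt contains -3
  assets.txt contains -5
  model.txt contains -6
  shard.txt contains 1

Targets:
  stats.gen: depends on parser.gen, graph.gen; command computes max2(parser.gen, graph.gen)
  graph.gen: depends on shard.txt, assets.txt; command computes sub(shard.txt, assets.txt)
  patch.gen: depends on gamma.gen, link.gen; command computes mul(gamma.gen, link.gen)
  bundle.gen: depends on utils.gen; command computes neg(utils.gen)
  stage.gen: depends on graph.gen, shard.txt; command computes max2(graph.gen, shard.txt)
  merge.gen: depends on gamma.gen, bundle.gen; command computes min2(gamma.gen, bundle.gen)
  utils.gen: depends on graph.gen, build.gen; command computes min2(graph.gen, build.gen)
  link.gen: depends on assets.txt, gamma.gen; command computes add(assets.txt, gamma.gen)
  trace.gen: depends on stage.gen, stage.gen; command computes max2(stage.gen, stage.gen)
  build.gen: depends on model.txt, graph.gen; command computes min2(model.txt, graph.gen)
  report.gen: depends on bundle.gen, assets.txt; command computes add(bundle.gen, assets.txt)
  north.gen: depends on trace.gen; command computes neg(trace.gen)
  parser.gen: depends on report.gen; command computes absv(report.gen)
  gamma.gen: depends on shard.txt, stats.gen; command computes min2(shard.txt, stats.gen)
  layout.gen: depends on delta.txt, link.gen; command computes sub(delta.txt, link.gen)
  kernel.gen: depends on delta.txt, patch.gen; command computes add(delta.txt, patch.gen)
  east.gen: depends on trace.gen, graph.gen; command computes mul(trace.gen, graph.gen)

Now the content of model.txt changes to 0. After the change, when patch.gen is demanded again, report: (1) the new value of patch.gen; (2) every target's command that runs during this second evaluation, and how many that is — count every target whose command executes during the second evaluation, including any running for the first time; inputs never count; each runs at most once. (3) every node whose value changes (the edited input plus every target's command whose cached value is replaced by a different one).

patch.gen now evaluates to -4.
Run set: build.gen, bundle.gen, parser.gen, report.gen, stats.gen, utils.gen (6 run).
Changed values: build.gen, bundle.gen, model.txt, parser.gen, report.gen, utils.gen.
The important point: stats.gen recomputes to an identical value, and the output ends up unchanged.

Initial pass — values computed on the first demand:
  graph.gen = sub(1, -5) = 6
  build.gen = min2(-6, 6) = -6
  utils.gen = min2(6, -6) = -6
  bundle.gen = neg(-6) = 6
  report.gen = add(6, -5) = 1
  parser.gen = absv(1) = 1
  stats.gen = max2(1, 6) = 6
  gamma.gen = min2(1, 6) = 1
  link.gen = add(-5, 1) = -4
  patch.gen = mul(1, -4) = -4

Second demand — change propagation:
  build.gen: re-runs because model.txt -6->0; new result 0.
  utils.gen: re-runs because build.gen -6->0; new result 0.
  bundle.gen: re-runs because utils.gen -6->0; new result 0.
  report.gen: re-runs because bundle.gen 6->0; new result -5.
  parser.gen: re-runs because report.gen 1->-5; new result 5.
  stats.gen: re-runs because parser.gen 1->5; new result 6 (unchanged).
  gamma.gen: re-examined; everything it read last time is the same (shard.txt unchanged, stats.gen unchanged) — cache 1 kept, no run.
  link.gen: re-examined; everything it read last time is the same (assets.txt unchanged, gamma.gen unchanged) — cache -4 kept, no run.
  patch.gen: re-examined; everything it read last time is the same (gamma.gen unchanged, link.gen unchanged) — cache -4 kept, no run.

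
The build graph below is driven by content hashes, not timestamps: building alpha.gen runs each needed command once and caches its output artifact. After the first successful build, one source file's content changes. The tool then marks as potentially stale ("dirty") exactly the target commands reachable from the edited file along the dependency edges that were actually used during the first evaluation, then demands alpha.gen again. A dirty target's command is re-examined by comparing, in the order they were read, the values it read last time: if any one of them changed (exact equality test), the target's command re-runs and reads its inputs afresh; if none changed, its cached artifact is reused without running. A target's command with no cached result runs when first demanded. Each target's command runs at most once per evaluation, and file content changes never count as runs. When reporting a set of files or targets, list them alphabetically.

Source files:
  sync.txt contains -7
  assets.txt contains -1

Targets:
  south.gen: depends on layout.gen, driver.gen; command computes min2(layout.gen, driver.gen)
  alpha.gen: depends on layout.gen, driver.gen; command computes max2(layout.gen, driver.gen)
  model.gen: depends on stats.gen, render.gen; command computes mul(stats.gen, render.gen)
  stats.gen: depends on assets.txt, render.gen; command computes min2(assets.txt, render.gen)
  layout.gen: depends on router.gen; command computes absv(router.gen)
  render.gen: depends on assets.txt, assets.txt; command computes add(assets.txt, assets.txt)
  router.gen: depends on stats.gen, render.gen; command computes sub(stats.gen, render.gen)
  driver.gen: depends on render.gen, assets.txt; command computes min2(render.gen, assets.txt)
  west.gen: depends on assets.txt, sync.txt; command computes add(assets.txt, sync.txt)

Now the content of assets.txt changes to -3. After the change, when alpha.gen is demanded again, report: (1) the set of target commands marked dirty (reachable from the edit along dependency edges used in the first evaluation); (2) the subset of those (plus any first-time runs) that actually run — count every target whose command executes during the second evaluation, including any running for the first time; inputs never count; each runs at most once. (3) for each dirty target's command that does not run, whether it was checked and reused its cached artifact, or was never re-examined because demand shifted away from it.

Dirty set: alpha.gen, driver.gen, layout.gen, render.gen, router.gen, stats.gen.
Run set: alpha.gen, driver.gen, render.gen, router.gen, stats.gen (5 run).
Re-examined without running (cache reused): layout.gen.
The important point: at layout.gen every value read last time is unchanged, so the dirty flag clears without a run.

Initial pass — values computed on the first demand:
  render.gen = add(-1, -1) = -2
  driver.gen = min2(-2, -1) = -2
  stats.gen = min2(-1, -2) = -2
  router.gen = sub(-2, -2) = 0
  layout.gen = absv(0) = 0
  alpha.gen = max2(0, -2) = 0

Second demand — change propagation:
  render.gen: re-runs because assets.txt -1->-3; assets.txt -1->-3; new result -6.
  driver.gen: re-runs because render.gen -2->-6; assets.txt -1->-3; new result -6.
  stats.gen: re-runs because assets.txt -1->-3; render.gen -2->-6; new result -6.
  router.gen: re-runs because stats.gen -2->-6; render.gen -2->-6; new result 0 (unchanged).
  layout.gen: re-examined; everything it read last time is the same (router.gen unchanged) — cache 0 kept, no run.
  alpha.gen: re-runs because driver.gen -2->-6; new result 0 (unchanged).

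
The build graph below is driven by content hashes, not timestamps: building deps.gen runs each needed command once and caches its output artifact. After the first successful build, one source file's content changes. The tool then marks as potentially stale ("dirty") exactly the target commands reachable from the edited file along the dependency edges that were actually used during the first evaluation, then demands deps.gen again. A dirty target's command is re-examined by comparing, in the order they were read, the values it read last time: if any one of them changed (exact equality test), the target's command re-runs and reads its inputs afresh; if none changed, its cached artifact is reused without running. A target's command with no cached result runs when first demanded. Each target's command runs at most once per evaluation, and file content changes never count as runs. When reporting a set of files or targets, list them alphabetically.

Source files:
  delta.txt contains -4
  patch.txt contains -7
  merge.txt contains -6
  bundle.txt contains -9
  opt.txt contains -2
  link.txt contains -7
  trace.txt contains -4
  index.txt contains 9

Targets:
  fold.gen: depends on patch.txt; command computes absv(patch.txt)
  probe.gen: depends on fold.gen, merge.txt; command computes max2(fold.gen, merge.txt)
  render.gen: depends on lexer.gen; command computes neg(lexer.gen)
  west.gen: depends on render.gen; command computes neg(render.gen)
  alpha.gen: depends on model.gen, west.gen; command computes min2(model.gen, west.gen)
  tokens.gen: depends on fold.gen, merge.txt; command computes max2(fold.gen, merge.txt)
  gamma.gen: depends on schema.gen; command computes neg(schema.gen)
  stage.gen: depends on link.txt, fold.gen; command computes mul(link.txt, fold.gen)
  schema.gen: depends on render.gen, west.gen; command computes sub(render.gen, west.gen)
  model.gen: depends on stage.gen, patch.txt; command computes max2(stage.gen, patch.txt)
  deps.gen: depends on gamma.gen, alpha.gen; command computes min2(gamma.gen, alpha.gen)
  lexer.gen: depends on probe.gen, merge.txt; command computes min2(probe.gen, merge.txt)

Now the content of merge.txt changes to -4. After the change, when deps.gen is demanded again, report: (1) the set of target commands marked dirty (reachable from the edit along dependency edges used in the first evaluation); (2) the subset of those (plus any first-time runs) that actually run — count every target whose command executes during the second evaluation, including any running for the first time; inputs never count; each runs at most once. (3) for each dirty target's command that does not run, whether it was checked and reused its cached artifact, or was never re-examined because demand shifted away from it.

Initial pass — values computed on the first demand:
  fold.gen = absv(-7) = 7
  probe.gen = max2(7, -6) = 7
  lexer.gen = min2(7, -6) = -6
  render.gen = neg(-6) = 6
  stage.gen = mul(-7, 7) = -49
  model.gen = max2(-49, -7) = -7
  west.gen = neg(6) = -6
  alpha.gen = min2(-7, -6) = -7
  schema.gen = sub(6, -6) = 12
  gamma.gen = neg(12) = -12
  deps.gen = min2(-12, -7) = -12

Second demand — change propagation:
  probe.gen: re-runs because merge.txt -6->-4; new result 7 (unchanged).
  lexer.gen: re-runs because merge.txt -6->-4; new result -4.
  render.gen: re-runs because lexer.gen -6->-4; new result 4.
  west.gen: re-runs because render.gen 6->4; new result -4.
  alpha.gen: re-runs because west.gen -6->-4; new result -7 (unchanged).
  schema.gen: re-runs because render.gen 6->4; west.gen -6->-4; new result 8.
  gamma.gen: re-runs because schema.gen 12->8; new result -8.
  deps.gen: re-runs because gamma.gen -12->-8; new result -8.

Dirty set: alpha.gen, deps.gen, gamma.gen, lexer.gen, probe.gen, render.gen, schema.gen, west.gen.
Run set: alpha.gen, deps.gen, gamma.gen, lexer.gen, probe.gen, render.gen, schema.gen, west.gen (8 run).
All dirty target commands ended up running.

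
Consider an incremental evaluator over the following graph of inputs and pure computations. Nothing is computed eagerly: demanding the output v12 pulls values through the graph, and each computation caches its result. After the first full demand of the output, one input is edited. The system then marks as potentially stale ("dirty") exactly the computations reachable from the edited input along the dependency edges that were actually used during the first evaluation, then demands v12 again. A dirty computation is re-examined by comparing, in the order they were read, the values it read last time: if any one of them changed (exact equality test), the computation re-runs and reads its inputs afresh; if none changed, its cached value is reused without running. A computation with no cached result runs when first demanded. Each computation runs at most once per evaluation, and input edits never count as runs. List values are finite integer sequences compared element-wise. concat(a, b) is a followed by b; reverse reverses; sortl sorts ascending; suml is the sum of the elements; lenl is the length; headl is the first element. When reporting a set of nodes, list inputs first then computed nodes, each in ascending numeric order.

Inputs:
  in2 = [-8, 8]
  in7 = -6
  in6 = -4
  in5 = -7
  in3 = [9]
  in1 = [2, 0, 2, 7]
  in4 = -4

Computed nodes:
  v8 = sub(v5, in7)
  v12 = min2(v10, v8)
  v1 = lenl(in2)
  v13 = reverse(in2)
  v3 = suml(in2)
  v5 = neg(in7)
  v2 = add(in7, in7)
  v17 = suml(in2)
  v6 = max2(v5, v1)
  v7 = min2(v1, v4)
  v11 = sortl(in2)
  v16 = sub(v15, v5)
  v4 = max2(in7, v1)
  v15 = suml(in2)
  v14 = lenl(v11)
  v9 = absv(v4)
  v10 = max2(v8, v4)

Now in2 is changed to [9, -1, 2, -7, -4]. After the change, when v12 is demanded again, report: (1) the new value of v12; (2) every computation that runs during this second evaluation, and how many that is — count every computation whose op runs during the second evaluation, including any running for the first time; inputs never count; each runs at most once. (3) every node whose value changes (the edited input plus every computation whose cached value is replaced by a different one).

v12 now evaluates to 12.
Run set: v1, v4, v10 (3 run).
Changed values: in2, v1, v4.
The important point: v10 recomputes to an identical value, and the output ends up unchanged.

Initial pass — values computed on the first demand:
  v1 = lenl([-8, 8]) = 2
  v4 = max2(-6, 2) = 2
  v5 = neg(-6) = 6
  v8 = sub(6, -6) = 12
  v10 = max2(12, 2) = 12
  v12 = min2(12, 12) = 12

Second demand — change propagation:
  v1: re-runs because in2 [-8, 8]->[9, -1, 2, -7, -4]; new result 5.
  v4: re-runs because v1 2->5; new result 5.
  v10: re-runs because v4 2->5; new result 12 (unchanged).
  v12: re-examined; everything it read last time is the same (v10 unchanged, v8 unchanged) — cache 12 kept, no run.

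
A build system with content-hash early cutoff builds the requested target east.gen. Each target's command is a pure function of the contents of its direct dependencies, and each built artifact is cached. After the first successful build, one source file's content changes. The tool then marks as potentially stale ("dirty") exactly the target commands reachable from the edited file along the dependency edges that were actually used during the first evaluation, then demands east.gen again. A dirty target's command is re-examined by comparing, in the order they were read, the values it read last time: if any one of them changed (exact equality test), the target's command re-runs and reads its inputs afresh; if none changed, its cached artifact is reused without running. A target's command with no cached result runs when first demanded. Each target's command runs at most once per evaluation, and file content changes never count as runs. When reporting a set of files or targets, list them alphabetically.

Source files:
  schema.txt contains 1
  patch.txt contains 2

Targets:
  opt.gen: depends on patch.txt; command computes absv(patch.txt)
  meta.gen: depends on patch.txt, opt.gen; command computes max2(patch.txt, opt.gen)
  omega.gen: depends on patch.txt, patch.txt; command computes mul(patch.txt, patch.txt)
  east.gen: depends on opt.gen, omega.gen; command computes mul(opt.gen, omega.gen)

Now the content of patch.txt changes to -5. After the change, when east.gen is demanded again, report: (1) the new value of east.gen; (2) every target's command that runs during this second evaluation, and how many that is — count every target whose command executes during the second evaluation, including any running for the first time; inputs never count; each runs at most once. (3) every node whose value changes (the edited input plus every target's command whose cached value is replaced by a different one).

First evaluation (everything demanded from the output):
  omega.gen = mul(2, 2) = 4
  opt.gen = absv(2) = 2
  east.gen = mul(2, 4) = 8

Propagation after the edit:
  omega.gen: runs — patch.txt 2->-5; patch.txt 2->-5; result 25.
  opt.gen: runs — patch.txt 2->-5; result 5.
  east.gen: runs — opt.gen 2->5; omega.gen 4->25; result 125.

New value of east.gen: 125.
Target commands that run: east.gen, omega.gen, opt.gen — 3 in total.
Values that change: east.gen, omega.gen, opt.gen, patch.txt.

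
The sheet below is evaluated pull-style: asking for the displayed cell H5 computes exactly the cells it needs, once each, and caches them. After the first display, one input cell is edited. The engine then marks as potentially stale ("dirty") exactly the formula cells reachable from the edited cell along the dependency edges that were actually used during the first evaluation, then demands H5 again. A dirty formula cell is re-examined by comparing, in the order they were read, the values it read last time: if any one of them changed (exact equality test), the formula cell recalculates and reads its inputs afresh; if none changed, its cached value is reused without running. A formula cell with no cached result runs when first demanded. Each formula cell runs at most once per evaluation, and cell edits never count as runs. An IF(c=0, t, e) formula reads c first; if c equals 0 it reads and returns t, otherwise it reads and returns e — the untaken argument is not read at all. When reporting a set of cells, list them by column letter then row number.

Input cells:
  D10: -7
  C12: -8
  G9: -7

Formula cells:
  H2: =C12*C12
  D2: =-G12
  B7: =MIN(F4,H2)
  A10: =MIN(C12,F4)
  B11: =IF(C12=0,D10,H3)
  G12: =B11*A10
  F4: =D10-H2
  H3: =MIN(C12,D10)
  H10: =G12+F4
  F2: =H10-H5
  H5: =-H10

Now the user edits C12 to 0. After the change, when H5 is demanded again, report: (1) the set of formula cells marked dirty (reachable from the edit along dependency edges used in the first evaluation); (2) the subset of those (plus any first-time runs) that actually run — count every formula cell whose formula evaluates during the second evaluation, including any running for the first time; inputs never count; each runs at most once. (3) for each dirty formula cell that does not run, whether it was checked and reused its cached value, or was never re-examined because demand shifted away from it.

The edit dirties: A10, B11, F4, G12, H2, H3, H5, H10.
7 formula cells run: A10, B11, F4, G12, H2, H5, H10.
Unvisited dirty nodes (no longer demanded): H3.
Note the branch switch — demand abandons H3, which is never re-examined.

First demand of the output computes:
  H2 = -8 * -8 = 64
  F4 = -7 - 64 = -71
  A10 = MIN(-8, -71) = -71
  H3 = MIN(-8, -7) = -8
  B11 = IF(C12=0: C12=-8 -> else branch H3) = -8
  G12 = -8 * -71 = 568
  H10 = 568 + -71 = 497
  H5 = -(497) = -497

After the edit, cleaning proceeds:
  H2: a read changed (C12 -8->0; C12 -8->0) — executes, giving 0.
  F4: a read changed (H2 64->0) — executes, giving -7.
  A10: a read changed (C12 -8->0; F4 -71->-7) — executes, giving -7.
  H3: stays stale; no demand reaches it after the flip.
  B11: a read changed (C12 -8->0) — executes, giving -7.
  G12: a read changed (B11 -8->-7; A10 -71->-7) — executes, giving 49.
  H10: a read changed (G12 568->49; F4 -71->-7) — executes, giving 42.
  H5: a read changed (H10 497->42) — executes, giving -42.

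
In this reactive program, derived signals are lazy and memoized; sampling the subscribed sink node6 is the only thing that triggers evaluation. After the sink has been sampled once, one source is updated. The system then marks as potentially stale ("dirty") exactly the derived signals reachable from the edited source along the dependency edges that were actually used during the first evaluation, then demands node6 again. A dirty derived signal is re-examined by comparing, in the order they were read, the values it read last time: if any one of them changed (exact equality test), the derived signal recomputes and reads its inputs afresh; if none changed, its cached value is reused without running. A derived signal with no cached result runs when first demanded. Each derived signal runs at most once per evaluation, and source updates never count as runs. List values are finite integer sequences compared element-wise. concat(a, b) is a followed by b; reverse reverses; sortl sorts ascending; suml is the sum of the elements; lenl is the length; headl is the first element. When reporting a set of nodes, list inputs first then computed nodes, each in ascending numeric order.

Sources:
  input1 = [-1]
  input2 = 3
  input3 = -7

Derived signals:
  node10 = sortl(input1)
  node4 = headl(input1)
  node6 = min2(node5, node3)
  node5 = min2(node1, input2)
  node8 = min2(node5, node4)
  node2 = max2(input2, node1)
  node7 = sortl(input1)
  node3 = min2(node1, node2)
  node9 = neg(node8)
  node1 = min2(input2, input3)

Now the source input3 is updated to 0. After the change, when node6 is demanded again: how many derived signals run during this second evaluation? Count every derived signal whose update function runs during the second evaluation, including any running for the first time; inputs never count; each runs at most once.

5 derived signals run: node1, node2, node3, node5, node6.

First demand of the output computes:
  node1 = min2(3, -7) = -7
  node2 = max2(3, -7) = 3
  node3 = min2(-7, 3) = -7
  node5 = min2(-7, 3) = -7
  node6 = min2(-7, -7) = -7

After the edit, cleaning proceeds:
  node1: a read changed (input3 -7->0) — executes, giving 0.
  node2: a read changed (node1 -7->0) — executes, giving 3 — identical to its old value.
  node3: a read changed (node1 -7->0) — executes, giving 0.
  node5: a read changed (node1 -7->0) — executes, giving 0.
  node6: a read changed (node5 -7->0; node3 -7->0) — executes, giving 0.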